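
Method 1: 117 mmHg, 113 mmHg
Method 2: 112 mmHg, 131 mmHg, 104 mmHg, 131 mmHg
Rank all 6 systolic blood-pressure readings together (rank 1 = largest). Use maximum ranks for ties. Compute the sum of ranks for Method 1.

7

Sorted (descending): 131, 131, 117, 113, 112, 104
The 2 values of 131 occupy positions 1–2 → each gets rank 2.
Method 1 values → pooled ranks: 117→3, 113→4
Rank sum = 3 + 4 = 7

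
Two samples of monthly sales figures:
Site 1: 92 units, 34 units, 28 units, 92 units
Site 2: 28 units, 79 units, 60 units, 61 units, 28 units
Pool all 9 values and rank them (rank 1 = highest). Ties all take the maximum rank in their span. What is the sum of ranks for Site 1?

Sorted (descending): 92, 92, 79, 61, 60, 34, 28, 28, 28
The 2 values of 92 occupy positions 1–2 → each gets rank 2.
The 3 values of 28 occupy positions 7–9 → each gets rank 9.
Site 1 values → pooled ranks: 92→2, 34→6, 28→9, 92→2
Rank sum = 2 + 6 + 9 + 2 = 19

19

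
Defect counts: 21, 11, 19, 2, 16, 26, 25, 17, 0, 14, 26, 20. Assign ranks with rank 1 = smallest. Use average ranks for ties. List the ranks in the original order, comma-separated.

9, 3, 7, 2, 5, 11.5, 10, 6, 1, 4, 11.5, 8

Sorted (ascending): 0, 2, 11, 14, 16, 17, 19, 20, 21, 25, 26, 26
The 2 values of 26 occupy positions 11–12 → average rank (11+12)/2 = 11.5.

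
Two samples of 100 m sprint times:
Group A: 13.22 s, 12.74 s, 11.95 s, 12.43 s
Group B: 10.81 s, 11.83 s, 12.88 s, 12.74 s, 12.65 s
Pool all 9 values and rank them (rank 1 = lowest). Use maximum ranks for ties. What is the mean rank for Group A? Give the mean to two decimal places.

Sorted (ascending): 10.81, 11.83, 11.95, 12.43, 12.65, 12.74, 12.74, 12.88, 13.22
The 2 values of 12.74 occupy positions 6–7 → each gets rank 7.
Group A values → pooled ranks: 13.22→9, 12.74→7, 11.95→3, 12.43→4
Mean rank = (9 + 7 + 3 + 4) / 4 = 5.75

5.75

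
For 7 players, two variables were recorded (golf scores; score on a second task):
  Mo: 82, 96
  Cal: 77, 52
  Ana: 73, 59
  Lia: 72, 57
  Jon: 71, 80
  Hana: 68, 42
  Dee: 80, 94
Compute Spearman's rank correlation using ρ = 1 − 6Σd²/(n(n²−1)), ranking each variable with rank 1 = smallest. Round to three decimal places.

0.679

Ranks of variable 1: 7, 5, 4, 3, 2, 1, 6
Ranks of variable 2: 7, 2, 4, 3, 5, 1, 6
d = r₁ − r₂: 0, 3, 0, 0, -3, 0, 0
d²: 0, 9, 0, 0, 9, 0, 0; Σd² = 18
ρ = 1 − 6·18/(7·48) = 1 − 108/336 = 0.679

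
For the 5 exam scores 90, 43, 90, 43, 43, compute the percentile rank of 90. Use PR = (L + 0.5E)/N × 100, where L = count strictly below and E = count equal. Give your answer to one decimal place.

80.0

N = 5.
Strictly below 90: 3. Equal to 90: 2.
PR = (3 + 0.5·2)/5 × 100 = 80.0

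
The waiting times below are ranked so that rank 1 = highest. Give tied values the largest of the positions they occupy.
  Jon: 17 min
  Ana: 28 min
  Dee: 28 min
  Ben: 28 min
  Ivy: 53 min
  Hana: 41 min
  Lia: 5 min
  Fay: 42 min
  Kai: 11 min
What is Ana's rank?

6

Sorted (descending): 53, 42, 41, 28, 28, 28, 17, 11, 5
The 3 values of 28 occupy positions 4–6 → each gets rank 6.
Ana has value 28 min → rank 6.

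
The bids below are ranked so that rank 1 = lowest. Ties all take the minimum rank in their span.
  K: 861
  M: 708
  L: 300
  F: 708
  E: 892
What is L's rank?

1

Sorted (ascending): 300, 708, 708, 861, 892
The 2 values of 708 occupy positions 2–3 → each gets rank 2.
L has value 300 → rank 1.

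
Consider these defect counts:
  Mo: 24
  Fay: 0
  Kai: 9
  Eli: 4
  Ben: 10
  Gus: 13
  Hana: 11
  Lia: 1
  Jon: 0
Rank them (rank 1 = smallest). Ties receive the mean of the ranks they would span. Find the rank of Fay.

1.5

Sorted (ascending): 0, 0, 1, 4, 9, 10, 11, 13, 24
The 2 values of 0 occupy positions 1–2 → average rank (1+2)/2 = 1.5.
Fay has value 0 → rank 1.5.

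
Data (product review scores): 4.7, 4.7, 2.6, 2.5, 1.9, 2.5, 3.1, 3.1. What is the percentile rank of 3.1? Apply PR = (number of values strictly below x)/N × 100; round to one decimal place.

N = 8.
Strictly below 3.1: 4. Equal to 3.1: 2.
PR = 4/8 × 100 = 50.0

50.0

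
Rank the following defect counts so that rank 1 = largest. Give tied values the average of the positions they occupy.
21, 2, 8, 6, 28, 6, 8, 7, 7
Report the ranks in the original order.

2, 9, 3.5, 7.5, 1, 7.5, 3.5, 5.5, 5.5

Sorted (descending): 28, 21, 8, 8, 7, 7, 6, 6, 2
The 2 values of 8 occupy positions 3–4 → average rank (3+4)/2 = 3.5.
The 2 values of 7 occupy positions 5–6 → average rank (5+6)/2 = 5.5.
The 2 values of 6 occupy positions 7–8 → average rank (7+8)/2 = 7.5.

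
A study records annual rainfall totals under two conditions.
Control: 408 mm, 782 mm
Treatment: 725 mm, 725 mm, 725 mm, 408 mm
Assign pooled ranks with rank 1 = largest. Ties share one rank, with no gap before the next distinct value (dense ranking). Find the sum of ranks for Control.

Sorted (descending): 782, 725, 725, 725, 408, 408
The 3 values of 725 share dense rank 2.
The 2 values of 408 share dense rank 3.
Remaining distinct values take the next consecutive integers.
Control values → pooled ranks: 408→3, 782→1
Rank sum = 3 + 1 = 4

4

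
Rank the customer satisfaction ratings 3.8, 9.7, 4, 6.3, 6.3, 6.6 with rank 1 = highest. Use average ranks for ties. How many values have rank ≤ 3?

Sorted (descending): 9.7, 6.6, 6.3, 6.3, 4, 3.8
The 2 values of 6.3 occupy positions 3–4 → average rank (3+4)/2 = 3.5.
Ranks ≤ 3: {1, 2} → 2 values.

2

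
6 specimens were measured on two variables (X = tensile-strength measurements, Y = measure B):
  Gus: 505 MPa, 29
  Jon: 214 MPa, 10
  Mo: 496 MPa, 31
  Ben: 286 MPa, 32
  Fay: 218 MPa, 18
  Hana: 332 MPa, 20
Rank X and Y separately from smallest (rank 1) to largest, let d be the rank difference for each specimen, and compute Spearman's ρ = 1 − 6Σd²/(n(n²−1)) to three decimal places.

Ranks of variable 1: 6, 1, 5, 3, 2, 4
Ranks of variable 2: 4, 1, 5, 6, 2, 3
d = r₁ − r₂: 2, 0, 0, -3, 0, 1
d²: 4, 0, 0, 9, 0, 1; Σd² = 14
ρ = 1 − 6·14/(6·35) = 1 − 84/210 = 0.600

0.600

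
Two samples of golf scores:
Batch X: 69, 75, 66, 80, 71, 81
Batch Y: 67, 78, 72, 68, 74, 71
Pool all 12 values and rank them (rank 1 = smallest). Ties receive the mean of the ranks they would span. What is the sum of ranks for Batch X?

42.5

Sorted (ascending): 66, 67, 68, 69, 71, 71, 72, 74, 75, 78, 80, 81
The 2 values of 71 occupy positions 5–6 → average rank (5+6)/2 = 5.5.
Batch X values → pooled ranks: 69→4, 75→9, 66→1, 80→11, 71→5.5, 81→12
Rank sum = 4 + 9 + 1 + 11 + 5.5 + 12 = 42.5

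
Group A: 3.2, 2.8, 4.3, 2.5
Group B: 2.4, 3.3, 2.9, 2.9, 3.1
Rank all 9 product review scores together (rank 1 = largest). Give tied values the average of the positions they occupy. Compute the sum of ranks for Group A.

Sorted (descending): 4.3, 3.3, 3.2, 3.1, 2.9, 2.9, 2.8, 2.5, 2.4
The 2 values of 2.9 occupy positions 5–6 → average rank (5+6)/2 = 5.5.
Group A values → pooled ranks: 3.2→3, 2.8→7, 4.3→1, 2.5→8
Rank sum = 3 + 7 + 1 + 8 = 19

19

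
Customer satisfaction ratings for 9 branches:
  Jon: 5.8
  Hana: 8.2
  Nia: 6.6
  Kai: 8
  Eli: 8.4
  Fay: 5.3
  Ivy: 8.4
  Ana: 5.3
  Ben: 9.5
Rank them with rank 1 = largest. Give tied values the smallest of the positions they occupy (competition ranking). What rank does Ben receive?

Sorted (descending): 9.5, 8.4, 8.4, 8.2, 8, 6.6, 5.8, 5.3, 5.3
The 2 values of 8.4 occupy positions 2–3 → each gets rank 2.
The 2 values of 5.3 occupy positions 8–9 → each gets rank 8.
Ben has value 9.5 → rank 1.

1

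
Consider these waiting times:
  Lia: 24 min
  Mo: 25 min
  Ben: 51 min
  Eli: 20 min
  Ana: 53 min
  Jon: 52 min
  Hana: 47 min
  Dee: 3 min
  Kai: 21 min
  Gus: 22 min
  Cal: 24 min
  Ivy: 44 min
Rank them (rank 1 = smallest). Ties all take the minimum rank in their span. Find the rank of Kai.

Sorted (ascending): 3, 20, 21, 22, 24, 24, 25, 44, 47, 51, 52, 53
The 2 values of 24 occupy positions 5–6 → each gets rank 5.
Kai has value 21 min → rank 3.

3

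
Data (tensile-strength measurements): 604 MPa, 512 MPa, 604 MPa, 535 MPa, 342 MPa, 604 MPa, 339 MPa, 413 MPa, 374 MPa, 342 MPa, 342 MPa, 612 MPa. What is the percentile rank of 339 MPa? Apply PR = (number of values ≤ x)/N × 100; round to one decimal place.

N = 12.
Strictly below 339: 0. Equal to 339: 1.
PR = 1/12 × 100 = 8.3

8.3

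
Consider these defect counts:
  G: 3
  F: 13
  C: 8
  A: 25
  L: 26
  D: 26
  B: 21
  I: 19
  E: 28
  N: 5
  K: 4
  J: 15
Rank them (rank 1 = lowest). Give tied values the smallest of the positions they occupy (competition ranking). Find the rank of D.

10

Sorted (ascending): 3, 4, 5, 8, 13, 15, 19, 21, 25, 26, 26, 28
The 2 values of 26 occupy positions 10–11 → each gets rank 10.
D has value 26 → rank 10.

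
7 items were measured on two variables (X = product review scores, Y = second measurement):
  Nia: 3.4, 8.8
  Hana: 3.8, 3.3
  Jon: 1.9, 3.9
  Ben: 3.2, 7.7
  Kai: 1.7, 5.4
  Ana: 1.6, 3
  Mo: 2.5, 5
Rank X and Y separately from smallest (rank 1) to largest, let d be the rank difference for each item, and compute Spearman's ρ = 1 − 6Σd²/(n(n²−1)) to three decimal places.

Ranks of variable 1: 6, 7, 3, 5, 2, 1, 4
Ranks of variable 2: 7, 2, 3, 6, 5, 1, 4
d = r₁ − r₂: -1, 5, 0, -1, -3, 0, 0
d²: 1, 25, 0, 1, 9, 0, 0; Σd² = 36
ρ = 1 − 6·36/(7·48) = 1 − 216/336 = 0.357

0.357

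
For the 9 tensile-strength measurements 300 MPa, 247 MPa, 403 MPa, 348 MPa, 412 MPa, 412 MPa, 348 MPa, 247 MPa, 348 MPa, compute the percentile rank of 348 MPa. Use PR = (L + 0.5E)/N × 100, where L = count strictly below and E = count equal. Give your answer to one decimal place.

N = 9.
Strictly below 348: 3. Equal to 348: 3.
PR = (3 + 0.5·3)/9 × 100 = 50.0

50.0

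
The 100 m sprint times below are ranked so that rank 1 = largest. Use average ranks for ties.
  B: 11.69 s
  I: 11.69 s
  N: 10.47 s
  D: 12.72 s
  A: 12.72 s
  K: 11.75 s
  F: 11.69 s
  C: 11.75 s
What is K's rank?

3.5

Sorted (descending): 12.72, 12.72, 11.75, 11.75, 11.69, 11.69, 11.69, 10.47
The 2 values of 12.72 occupy positions 1–2 → average rank (1+2)/2 = 1.5.
The 2 values of 11.75 occupy positions 3–4 → average rank (3+4)/2 = 3.5.
The 3 values of 11.69 occupy positions 5–7 → average rank 6.
K has value 11.75 s → rank 3.5.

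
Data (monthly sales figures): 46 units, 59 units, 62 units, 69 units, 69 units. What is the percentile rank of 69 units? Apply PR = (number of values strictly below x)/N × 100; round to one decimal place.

60.0

N = 5.
Strictly below 69: 3. Equal to 69: 2.
PR = 3/5 × 100 = 60.0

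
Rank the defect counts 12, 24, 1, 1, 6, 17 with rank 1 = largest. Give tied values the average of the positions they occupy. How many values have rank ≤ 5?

Sorted (descending): 24, 17, 12, 6, 1, 1
The 2 values of 1 occupy positions 5–6 → average rank (5+6)/2 = 5.5.
Ranks ≤ 5: {1, 2, 3, 4} → 4 values.

4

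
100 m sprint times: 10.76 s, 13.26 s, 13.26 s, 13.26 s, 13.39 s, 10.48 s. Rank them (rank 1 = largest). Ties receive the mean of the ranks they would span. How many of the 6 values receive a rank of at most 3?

Sorted (descending): 13.39, 13.26, 13.26, 13.26, 10.76, 10.48
The 3 values of 13.26 occupy positions 2–4 → average rank 3.
Ranks ≤ 3: {1, 3, 3, 3} → 4 values.

4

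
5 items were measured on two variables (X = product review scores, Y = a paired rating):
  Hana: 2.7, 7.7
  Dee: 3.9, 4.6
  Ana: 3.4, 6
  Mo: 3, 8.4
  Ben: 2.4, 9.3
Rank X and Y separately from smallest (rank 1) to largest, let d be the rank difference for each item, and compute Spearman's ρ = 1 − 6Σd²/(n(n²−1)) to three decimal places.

-0.900

Ranks of variable 1: 2, 5, 4, 3, 1
Ranks of variable 2: 3, 1, 2, 4, 5
d = r₁ − r₂: -1, 4, 2, -1, -4
d²: 1, 16, 4, 1, 16; Σd² = 38
ρ = 1 − 6·38/(5·24) = 1 − 228/120 = -0.900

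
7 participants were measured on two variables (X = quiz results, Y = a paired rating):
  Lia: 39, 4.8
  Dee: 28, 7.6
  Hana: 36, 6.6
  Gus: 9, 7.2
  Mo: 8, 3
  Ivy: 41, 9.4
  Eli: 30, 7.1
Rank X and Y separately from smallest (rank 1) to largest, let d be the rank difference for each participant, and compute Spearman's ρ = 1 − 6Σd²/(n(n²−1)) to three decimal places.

Ranks of variable 1: 6, 3, 5, 2, 1, 7, 4
Ranks of variable 2: 2, 6, 3, 5, 1, 7, 4
d = r₁ − r₂: 4, -3, 2, -3, 0, 0, 0
d²: 16, 9, 4, 9, 0, 0, 0; Σd² = 38
ρ = 1 − 6·38/(7·48) = 1 − 228/336 = 0.321

0.321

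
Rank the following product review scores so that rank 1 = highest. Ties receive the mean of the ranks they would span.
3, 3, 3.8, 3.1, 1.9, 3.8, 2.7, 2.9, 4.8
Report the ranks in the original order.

5.5, 5.5, 2.5, 4, 9, 2.5, 8, 7, 1

Sorted (descending): 4.8, 3.8, 3.8, 3.1, 3, 3, 2.9, 2.7, 1.9
The 2 values of 3.8 occupy positions 2–3 → average rank (2+3)/2 = 2.5.
The 2 values of 3 occupy positions 5–6 → average rank (5+6)/2 = 5.5.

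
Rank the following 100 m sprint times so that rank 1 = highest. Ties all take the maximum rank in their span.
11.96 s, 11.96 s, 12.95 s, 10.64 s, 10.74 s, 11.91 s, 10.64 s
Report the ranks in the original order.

Sorted (descending): 12.95, 11.96, 11.96, 11.91, 10.74, 10.64, 10.64
The 2 values of 11.96 occupy positions 2–3 → each gets rank 3.
The 2 values of 10.64 occupy positions 6–7 → each gets rank 7.

3, 3, 1, 7, 5, 4, 7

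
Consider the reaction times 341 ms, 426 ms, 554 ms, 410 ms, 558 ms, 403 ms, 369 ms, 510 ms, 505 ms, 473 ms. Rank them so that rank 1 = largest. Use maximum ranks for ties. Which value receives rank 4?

Sorted (descending): 558, 554, 510, 505, 473, 426, 410, 403, 369, 341
No ties — each value takes its position as its rank.
Rank 4 → value 505.

505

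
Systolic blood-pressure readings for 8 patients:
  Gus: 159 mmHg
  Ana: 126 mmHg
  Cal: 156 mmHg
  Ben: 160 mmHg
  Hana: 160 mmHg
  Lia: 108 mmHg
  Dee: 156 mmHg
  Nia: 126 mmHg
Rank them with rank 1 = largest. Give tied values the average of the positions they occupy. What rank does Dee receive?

4.5

Sorted (descending): 160, 160, 159, 156, 156, 126, 126, 108
The 2 values of 160 occupy positions 1–2 → average rank (1+2)/2 = 1.5.
The 2 values of 156 occupy positions 4–5 → average rank (4+5)/2 = 4.5.
The 2 values of 126 occupy positions 6–7 → average rank (6+7)/2 = 6.5.
Dee has value 156 mmHg → rank 4.5.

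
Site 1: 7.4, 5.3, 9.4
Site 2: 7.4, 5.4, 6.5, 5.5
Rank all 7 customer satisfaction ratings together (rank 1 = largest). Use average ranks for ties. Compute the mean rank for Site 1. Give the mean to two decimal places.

Sorted (descending): 9.4, 7.4, 7.4, 6.5, 5.5, 5.4, 5.3
The 2 values of 7.4 occupy positions 2–3 → average rank (2+3)/2 = 2.5.
Site 1 values → pooled ranks: 7.4→2.5, 5.3→7, 9.4→1
Mean rank = (2.5 + 7 + 1) / 3 = 3.50

3.50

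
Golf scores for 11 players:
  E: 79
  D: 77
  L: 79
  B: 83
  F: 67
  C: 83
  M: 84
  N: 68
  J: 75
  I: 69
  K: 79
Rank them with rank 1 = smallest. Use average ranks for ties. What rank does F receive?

Sorted (ascending): 67, 68, 69, 75, 77, 79, 79, 79, 83, 83, 84
The 3 values of 79 occupy positions 6–8 → average rank 7.
The 2 values of 83 occupy positions 9–10 → average rank (9+10)/2 = 9.5.
F has value 67 → rank 1.

1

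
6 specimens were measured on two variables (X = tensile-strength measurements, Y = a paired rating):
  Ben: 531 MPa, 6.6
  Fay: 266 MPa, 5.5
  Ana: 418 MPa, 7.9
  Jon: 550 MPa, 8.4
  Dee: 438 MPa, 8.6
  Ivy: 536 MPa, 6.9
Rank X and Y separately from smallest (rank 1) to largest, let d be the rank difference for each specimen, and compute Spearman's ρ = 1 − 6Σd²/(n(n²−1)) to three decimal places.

Ranks of variable 1: 4, 1, 2, 6, 3, 5
Ranks of variable 2: 2, 1, 4, 5, 6, 3
d = r₁ − r₂: 2, 0, -2, 1, -3, 2
d²: 4, 0, 4, 1, 9, 4; Σd² = 22
ρ = 1 − 6·22/(6·35) = 1 − 132/210 = 0.371

0.371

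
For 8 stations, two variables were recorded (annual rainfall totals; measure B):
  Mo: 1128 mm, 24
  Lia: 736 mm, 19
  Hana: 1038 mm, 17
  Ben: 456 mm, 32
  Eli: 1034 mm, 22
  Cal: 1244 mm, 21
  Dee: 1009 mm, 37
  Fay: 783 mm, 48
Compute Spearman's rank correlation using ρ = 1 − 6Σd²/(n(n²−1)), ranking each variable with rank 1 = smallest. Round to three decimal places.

-0.357

Ranks of variable 1: 7, 2, 6, 1, 5, 8, 4, 3
Ranks of variable 2: 5, 2, 1, 6, 4, 3, 7, 8
d = r₁ − r₂: 2, 0, 5, -5, 1, 5, -3, -5
d²: 4, 0, 25, 25, 1, 25, 9, 25; Σd² = 114
ρ = 1 − 6·114/(8·63) = 1 − 684/504 = -0.357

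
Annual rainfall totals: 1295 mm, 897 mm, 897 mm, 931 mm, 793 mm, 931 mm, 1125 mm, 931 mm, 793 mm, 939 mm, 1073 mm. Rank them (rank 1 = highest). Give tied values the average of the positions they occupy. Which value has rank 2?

Sorted (descending): 1295, 1125, 1073, 939, 931, 931, 931, 897, 897, 793, 793
The 3 values of 931 occupy positions 5–7 → average rank 6.
The 2 values of 897 occupy positions 8–9 → average rank (8+9)/2 = 8.5.
The 2 values of 793 occupy positions 10–11 → average rank (10+11)/2 = 10.5.
Rank 2 → value 1125.

1125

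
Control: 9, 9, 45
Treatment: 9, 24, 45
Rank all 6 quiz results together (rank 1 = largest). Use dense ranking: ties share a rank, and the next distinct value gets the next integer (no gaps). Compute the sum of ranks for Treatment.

6

Sorted (descending): 45, 45, 24, 9, 9, 9
The 2 values of 45 share dense rank 1.
The 3 values of 9 share dense rank 3.
Remaining distinct values take the next consecutive integers.
Treatment values → pooled ranks: 9→3, 24→2, 45→1
Rank sum = 3 + 2 + 1 = 6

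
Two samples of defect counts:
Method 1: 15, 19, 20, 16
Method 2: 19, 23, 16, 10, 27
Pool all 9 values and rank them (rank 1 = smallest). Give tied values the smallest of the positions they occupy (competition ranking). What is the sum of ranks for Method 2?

Sorted (ascending): 10, 15, 16, 16, 19, 19, 20, 23, 27
The 2 values of 16 occupy positions 3–4 → each gets rank 3.
The 2 values of 19 occupy positions 5–6 → each gets rank 5.
Method 2 values → pooled ranks: 19→5, 23→8, 16→3, 10→1, 27→9
Rank sum = 5 + 8 + 3 + 1 + 9 = 26

26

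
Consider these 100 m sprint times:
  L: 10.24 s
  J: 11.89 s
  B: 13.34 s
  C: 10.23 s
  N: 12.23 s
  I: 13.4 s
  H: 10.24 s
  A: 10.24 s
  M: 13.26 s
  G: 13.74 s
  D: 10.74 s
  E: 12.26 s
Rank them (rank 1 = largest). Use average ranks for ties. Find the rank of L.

Sorted (descending): 13.74, 13.4, 13.34, 13.26, 12.26, 12.23, 11.89, 10.74, 10.24, 10.24, 10.24, 10.23
The 3 values of 10.24 occupy positions 9–11 → average rank 10.
L has value 10.24 s → rank 10.

10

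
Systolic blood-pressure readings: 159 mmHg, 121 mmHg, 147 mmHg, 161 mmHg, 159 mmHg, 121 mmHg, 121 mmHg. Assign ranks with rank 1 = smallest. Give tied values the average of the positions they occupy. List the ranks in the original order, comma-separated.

Sorted (ascending): 121, 121, 121, 147, 159, 159, 161
The 3 values of 121 occupy positions 1–3 → average rank 2.
The 2 values of 159 occupy positions 5–6 → average rank (5+6)/2 = 5.5.

5.5, 2, 4, 7, 5.5, 2, 2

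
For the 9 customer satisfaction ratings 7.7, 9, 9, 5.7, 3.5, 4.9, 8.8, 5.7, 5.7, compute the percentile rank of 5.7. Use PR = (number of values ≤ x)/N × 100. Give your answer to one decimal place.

N = 9.
Strictly below 5.7: 2. Equal to 5.7: 3.
PR = 5/9 × 100 = 55.6

55.6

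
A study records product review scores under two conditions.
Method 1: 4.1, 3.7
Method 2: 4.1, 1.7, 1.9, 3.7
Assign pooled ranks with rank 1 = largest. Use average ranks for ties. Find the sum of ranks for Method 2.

16

Sorted (descending): 4.1, 4.1, 3.7, 3.7, 1.9, 1.7
The 2 values of 4.1 occupy positions 1–2 → average rank (1+2)/2 = 1.5.
The 2 values of 3.7 occupy positions 3–4 → average rank (3+4)/2 = 3.5.
Method 2 values → pooled ranks: 4.1→1.5, 1.7→6, 1.9→5, 3.7→3.5
Rank sum = 1.5 + 6 + 5 + 3.5 = 16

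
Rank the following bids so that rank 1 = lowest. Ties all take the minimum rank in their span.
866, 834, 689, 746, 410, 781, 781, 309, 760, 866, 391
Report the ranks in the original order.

10, 9, 4, 5, 3, 7, 7, 1, 6, 10, 2

Sorted (ascending): 309, 391, 410, 689, 746, 760, 781, 781, 834, 866, 866
The 2 values of 781 occupy positions 7–8 → each gets rank 7.
The 2 values of 866 occupy positions 10–11 → each gets rank 10.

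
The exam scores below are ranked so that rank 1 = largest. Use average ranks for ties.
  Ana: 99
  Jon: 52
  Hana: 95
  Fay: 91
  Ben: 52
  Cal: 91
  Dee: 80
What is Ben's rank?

6.5

Sorted (descending): 99, 95, 91, 91, 80, 52, 52
The 2 values of 91 occupy positions 3–4 → average rank (3+4)/2 = 3.5.
The 2 values of 52 occupy positions 6–7 → average rank (6+7)/2 = 6.5.
Ben has value 52 → rank 6.5.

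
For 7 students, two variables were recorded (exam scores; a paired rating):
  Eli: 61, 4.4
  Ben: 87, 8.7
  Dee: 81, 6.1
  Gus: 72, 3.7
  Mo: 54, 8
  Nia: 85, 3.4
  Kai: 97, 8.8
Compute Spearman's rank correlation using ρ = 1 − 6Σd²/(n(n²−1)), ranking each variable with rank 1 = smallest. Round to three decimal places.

0.393

Ranks of variable 1: 2, 6, 4, 3, 1, 5, 7
Ranks of variable 2: 3, 6, 4, 2, 5, 1, 7
d = r₁ − r₂: -1, 0, 0, 1, -4, 4, 0
d²: 1, 0, 0, 1, 16, 16, 0; Σd² = 34
ρ = 1 − 6·34/(7·48) = 1 − 204/336 = 0.393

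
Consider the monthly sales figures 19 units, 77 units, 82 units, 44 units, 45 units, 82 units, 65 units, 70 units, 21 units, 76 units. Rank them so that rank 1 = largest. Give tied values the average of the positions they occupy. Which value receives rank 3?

Sorted (descending): 82, 82, 77, 76, 70, 65, 45, 44, 21, 19
The 2 values of 82 occupy positions 1–2 → average rank (1+2)/2 = 1.5.
Rank 3 → value 77.

77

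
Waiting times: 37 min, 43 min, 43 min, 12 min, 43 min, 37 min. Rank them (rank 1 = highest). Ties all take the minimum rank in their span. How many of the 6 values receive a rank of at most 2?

3

Sorted (descending): 43, 43, 43, 37, 37, 12
The 3 values of 43 occupy positions 1–3 → each gets rank 1.
The 2 values of 37 occupy positions 4–5 → each gets rank 4.
Ranks ≤ 2: {1, 1, 1} → 3 values.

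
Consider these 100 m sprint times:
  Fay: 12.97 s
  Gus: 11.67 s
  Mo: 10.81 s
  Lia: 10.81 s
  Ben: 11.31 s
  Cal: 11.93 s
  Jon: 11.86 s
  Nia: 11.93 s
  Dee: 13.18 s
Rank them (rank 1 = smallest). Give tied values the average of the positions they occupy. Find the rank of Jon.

Sorted (ascending): 10.81, 10.81, 11.31, 11.67, 11.86, 11.93, 11.93, 12.97, 13.18
The 2 values of 10.81 occupy positions 1–2 → average rank (1+2)/2 = 1.5.
The 2 values of 11.93 occupy positions 6–7 → average rank (6+7)/2 = 6.5.
Jon has value 11.86 s → rank 5.

5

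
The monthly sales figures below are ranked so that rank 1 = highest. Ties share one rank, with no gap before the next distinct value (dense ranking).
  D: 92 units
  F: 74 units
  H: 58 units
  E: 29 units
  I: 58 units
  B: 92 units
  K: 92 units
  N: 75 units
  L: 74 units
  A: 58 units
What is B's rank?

Sorted (descending): 92, 92, 92, 75, 74, 74, 58, 58, 58, 29
The 3 values of 92 share dense rank 1.
The 2 values of 74 share dense rank 3.
The 3 values of 58 share dense rank 4.
Remaining distinct values take the next consecutive integers.
B has value 92 units → rank 1.

1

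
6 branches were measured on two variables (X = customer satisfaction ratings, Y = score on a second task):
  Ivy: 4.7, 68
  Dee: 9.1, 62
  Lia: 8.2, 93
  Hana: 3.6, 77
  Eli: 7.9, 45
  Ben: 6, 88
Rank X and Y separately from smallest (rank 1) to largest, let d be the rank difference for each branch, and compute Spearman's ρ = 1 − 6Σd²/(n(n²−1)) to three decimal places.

Ranks of variable 1: 2, 6, 5, 1, 4, 3
Ranks of variable 2: 3, 2, 6, 4, 1, 5
d = r₁ − r₂: -1, 4, -1, -3, 3, -2
d²: 1, 16, 1, 9, 9, 4; Σd² = 40
ρ = 1 − 6·40/(6·35) = 1 − 240/210 = -0.143

-0.143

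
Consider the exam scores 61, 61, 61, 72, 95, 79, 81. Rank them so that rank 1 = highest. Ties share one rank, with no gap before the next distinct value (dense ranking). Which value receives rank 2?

81

Sorted (descending): 95, 81, 79, 72, 61, 61, 61
The 3 values of 61 share dense rank 5.
Remaining distinct values take the next consecutive integers.
Rank 2 → value 81.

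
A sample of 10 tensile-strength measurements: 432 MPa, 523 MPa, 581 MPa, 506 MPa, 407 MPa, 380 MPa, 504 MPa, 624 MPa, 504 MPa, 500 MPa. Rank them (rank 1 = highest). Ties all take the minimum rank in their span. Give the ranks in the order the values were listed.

8, 3, 2, 4, 9, 10, 5, 1, 5, 7

Sorted (descending): 624, 581, 523, 506, 504, 504, 500, 432, 407, 380
The 2 values of 504 occupy positions 5–6 → each gets rank 5.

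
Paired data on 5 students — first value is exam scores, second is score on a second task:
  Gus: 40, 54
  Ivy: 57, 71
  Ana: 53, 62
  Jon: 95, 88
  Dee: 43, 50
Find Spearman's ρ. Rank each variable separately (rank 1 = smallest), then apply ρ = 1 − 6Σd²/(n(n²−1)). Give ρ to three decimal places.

Ranks of variable 1: 1, 4, 3, 5, 2
Ranks of variable 2: 2, 4, 3, 5, 1
d = r₁ − r₂: -1, 0, 0, 0, 1
d²: 1, 0, 0, 0, 1; Σd² = 2
ρ = 1 − 6·2/(5·24) = 1 − 12/120 = 0.900

0.900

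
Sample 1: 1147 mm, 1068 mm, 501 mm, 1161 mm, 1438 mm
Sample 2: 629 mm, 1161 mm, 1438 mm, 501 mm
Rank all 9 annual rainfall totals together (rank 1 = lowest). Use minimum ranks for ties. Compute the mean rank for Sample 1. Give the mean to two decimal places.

4.80

Sorted (ascending): 501, 501, 629, 1068, 1147, 1161, 1161, 1438, 1438
The 2 values of 501 occupy positions 1–2 → each gets rank 1.
The 2 values of 1161 occupy positions 6–7 → each gets rank 6.
The 2 values of 1438 occupy positions 8–9 → each gets rank 8.
Sample 1 values → pooled ranks: 1147→5, 1068→4, 501→1, 1161→6, 1438→8
Mean rank = (5 + 4 + 1 + 6 + 8) / 5 = 4.80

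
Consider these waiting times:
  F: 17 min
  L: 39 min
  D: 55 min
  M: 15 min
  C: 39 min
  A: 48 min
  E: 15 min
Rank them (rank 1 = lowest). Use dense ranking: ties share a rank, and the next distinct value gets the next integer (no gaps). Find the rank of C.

3

Sorted (ascending): 15, 15, 17, 39, 39, 48, 55
The 2 values of 15 share dense rank 1.
The 2 values of 39 share dense rank 3.
Remaining distinct values take the next consecutive integers.
C has value 39 min → rank 3.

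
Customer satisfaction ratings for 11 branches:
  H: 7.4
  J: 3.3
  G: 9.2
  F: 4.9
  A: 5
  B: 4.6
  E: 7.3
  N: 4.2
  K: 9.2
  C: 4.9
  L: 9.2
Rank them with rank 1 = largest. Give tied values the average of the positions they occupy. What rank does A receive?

6

Sorted (descending): 9.2, 9.2, 9.2, 7.4, 7.3, 5, 4.9, 4.9, 4.6, 4.2, 3.3
The 3 values of 9.2 occupy positions 1–3 → average rank 2.
The 2 values of 4.9 occupy positions 7–8 → average rank (7+8)/2 = 7.5.
A has value 5 → rank 6.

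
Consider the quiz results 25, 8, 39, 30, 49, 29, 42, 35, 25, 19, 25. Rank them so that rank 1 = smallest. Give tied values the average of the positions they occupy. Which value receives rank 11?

49

Sorted (ascending): 8, 19, 25, 25, 25, 29, 30, 35, 39, 42, 49
The 3 values of 25 occupy positions 3–5 → average rank 4.
Rank 11 → value 49.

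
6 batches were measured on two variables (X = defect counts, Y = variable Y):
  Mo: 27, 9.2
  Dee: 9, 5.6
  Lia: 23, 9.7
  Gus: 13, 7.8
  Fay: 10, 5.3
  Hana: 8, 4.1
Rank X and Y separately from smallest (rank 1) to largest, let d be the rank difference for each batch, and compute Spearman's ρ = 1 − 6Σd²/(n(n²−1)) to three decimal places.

0.886

Ranks of variable 1: 6, 2, 5, 4, 3, 1
Ranks of variable 2: 5, 3, 6, 4, 2, 1
d = r₁ − r₂: 1, -1, -1, 0, 1, 0
d²: 1, 1, 1, 0, 1, 0; Σd² = 4
ρ = 1 − 6·4/(6·35) = 1 − 24/210 = 0.886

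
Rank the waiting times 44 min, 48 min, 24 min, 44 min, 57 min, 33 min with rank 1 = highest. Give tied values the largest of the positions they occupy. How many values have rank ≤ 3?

Sorted (descending): 57, 48, 44, 44, 33, 24
The 2 values of 44 occupy positions 3–4 → each gets rank 4.
Ranks ≤ 3: {1, 2} → 2 values.

2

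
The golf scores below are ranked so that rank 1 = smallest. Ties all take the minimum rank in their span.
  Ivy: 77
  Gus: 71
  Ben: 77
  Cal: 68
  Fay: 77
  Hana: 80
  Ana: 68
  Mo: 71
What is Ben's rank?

5

Sorted (ascending): 68, 68, 71, 71, 77, 77, 77, 80
The 2 values of 68 occupy positions 1–2 → each gets rank 1.
The 2 values of 71 occupy positions 3–4 → each gets rank 3.
The 3 values of 77 occupy positions 5–7 → each gets rank 5.
Ben has value 77 → rank 5.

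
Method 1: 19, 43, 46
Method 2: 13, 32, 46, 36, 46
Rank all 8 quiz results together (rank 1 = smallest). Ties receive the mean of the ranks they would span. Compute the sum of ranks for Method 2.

Sorted (ascending): 13, 19, 32, 36, 43, 46, 46, 46
The 3 values of 46 occupy positions 6–8 → average rank 7.
Method 2 values → pooled ranks: 13→1, 32→3, 46→7, 36→4, 46→7
Rank sum = 1 + 3 + 7 + 4 + 7 = 22

22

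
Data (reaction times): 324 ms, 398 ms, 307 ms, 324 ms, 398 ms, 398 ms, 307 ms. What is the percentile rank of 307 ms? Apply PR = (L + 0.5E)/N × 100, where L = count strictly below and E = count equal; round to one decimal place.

14.3

N = 7.
Strictly below 307: 0. Equal to 307: 2.
PR = (0 + 0.5·2)/7 × 100 = 14.3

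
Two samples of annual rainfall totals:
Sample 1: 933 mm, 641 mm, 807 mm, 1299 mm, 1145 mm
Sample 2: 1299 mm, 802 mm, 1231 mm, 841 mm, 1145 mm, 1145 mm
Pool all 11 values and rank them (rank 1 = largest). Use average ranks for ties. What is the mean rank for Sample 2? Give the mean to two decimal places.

Sorted (descending): 1299, 1299, 1231, 1145, 1145, 1145, 933, 841, 807, 802, 641
The 2 values of 1299 occupy positions 1–2 → average rank (1+2)/2 = 1.5.
The 3 values of 1145 occupy positions 4–6 → average rank 5.
Sample 2 values → pooled ranks: 1299→1.5, 802→10, 1231→3, 841→8, 1145→5, 1145→5
Mean rank = (1.5 + 10 + 3 + 8 + 5 + 5) / 6 = 5.42

5.42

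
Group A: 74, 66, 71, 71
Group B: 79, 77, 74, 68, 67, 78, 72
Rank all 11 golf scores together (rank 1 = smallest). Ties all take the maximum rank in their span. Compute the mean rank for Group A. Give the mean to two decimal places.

4.75

Sorted (ascending): 66, 67, 68, 71, 71, 72, 74, 74, 77, 78, 79
The 2 values of 71 occupy positions 4–5 → each gets rank 5.
The 2 values of 74 occupy positions 7–8 → each gets rank 8.
Group A values → pooled ranks: 74→8, 66→1, 71→5, 71→5
Mean rank = (8 + 1 + 5 + 5) / 4 = 4.75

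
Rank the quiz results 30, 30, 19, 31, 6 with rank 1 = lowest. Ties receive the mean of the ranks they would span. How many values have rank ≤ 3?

Sorted (ascending): 6, 19, 30, 30, 31
The 2 values of 30 occupy positions 3–4 → average rank (3+4)/2 = 3.5.
Ranks ≤ 3: {1, 2} → 2 values.

2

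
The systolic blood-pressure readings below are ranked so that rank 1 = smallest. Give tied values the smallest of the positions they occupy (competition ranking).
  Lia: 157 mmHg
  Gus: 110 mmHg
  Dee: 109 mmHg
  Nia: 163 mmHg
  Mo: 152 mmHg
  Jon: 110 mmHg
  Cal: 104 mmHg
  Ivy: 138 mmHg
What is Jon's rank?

Sorted (ascending): 104, 109, 110, 110, 138, 152, 157, 163
The 2 values of 110 occupy positions 3–4 → each gets rank 3.
Jon has value 110 mmHg → rank 3.

3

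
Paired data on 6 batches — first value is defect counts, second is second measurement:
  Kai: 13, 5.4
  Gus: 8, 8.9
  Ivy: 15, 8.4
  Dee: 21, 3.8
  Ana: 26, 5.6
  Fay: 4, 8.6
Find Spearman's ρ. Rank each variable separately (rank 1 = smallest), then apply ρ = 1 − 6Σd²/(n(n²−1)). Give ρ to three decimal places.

Ranks of variable 1: 3, 2, 4, 5, 6, 1
Ranks of variable 2: 2, 6, 4, 1, 3, 5
d = r₁ − r₂: 1, -4, 0, 4, 3, -4
d²: 1, 16, 0, 16, 9, 16; Σd² = 58
ρ = 1 − 6·58/(6·35) = 1 − 348/210 = -0.657

-0.657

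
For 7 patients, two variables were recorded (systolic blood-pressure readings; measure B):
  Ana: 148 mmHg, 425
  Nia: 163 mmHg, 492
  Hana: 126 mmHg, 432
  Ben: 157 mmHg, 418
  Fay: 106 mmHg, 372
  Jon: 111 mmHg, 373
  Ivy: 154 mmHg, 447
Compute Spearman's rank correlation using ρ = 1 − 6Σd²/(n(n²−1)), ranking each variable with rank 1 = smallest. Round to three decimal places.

Ranks of variable 1: 4, 7, 3, 6, 1, 2, 5
Ranks of variable 2: 4, 7, 5, 3, 1, 2, 6
d = r₁ − r₂: 0, 0, -2, 3, 0, 0, -1
d²: 0, 0, 4, 9, 0, 0, 1; Σd² = 14
ρ = 1 − 6·14/(7·48) = 1 − 84/336 = 0.750

0.750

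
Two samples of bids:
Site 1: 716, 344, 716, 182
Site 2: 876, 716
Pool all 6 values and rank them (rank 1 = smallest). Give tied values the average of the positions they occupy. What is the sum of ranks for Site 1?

11

Sorted (ascending): 182, 344, 716, 716, 716, 876
The 3 values of 716 occupy positions 3–5 → average rank 4.
Site 1 values → pooled ranks: 716→4, 344→2, 716→4, 182→1
Rank sum = 4 + 2 + 4 + 1 = 11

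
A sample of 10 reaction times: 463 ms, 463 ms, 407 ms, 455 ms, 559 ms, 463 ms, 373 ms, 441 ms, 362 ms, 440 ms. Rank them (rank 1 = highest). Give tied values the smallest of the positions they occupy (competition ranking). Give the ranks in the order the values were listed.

Sorted (descending): 559, 463, 463, 463, 455, 441, 440, 407, 373, 362
The 3 values of 463 occupy positions 2–4 → each gets rank 2.

2, 2, 8, 5, 1, 2, 9, 6, 10, 7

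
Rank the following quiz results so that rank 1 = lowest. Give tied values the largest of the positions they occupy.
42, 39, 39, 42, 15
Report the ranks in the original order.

Sorted (ascending): 15, 39, 39, 42, 42
The 2 values of 39 occupy positions 2–3 → each gets rank 3.
The 2 values of 42 occupy positions 4–5 → each gets rank 5.

5, 3, 3, 5, 1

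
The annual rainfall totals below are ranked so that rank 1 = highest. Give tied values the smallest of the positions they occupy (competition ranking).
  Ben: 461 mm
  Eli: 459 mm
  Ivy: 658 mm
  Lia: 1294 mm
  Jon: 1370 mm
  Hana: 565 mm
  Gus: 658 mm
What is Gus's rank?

Sorted (descending): 1370, 1294, 658, 658, 565, 461, 459
The 2 values of 658 occupy positions 3–4 → each gets rank 3.
Gus has value 658 mm → rank 3.

3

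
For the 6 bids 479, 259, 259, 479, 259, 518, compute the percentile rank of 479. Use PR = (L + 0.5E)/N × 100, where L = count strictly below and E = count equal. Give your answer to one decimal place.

N = 6.
Strictly below 479: 3. Equal to 479: 2.
PR = (3 + 0.5·2)/6 × 100 = 66.7

66.7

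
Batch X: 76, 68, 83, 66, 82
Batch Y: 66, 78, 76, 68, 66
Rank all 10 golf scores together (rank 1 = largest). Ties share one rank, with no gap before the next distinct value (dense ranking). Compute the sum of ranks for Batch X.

18

Sorted (descending): 83, 82, 78, 76, 76, 68, 68, 66, 66, 66
The 2 values of 76 share dense rank 4.
The 2 values of 68 share dense rank 5.
The 3 values of 66 share dense rank 6.
Remaining distinct values take the next consecutive integers.
Batch X values → pooled ranks: 76→4, 68→5, 83→1, 66→6, 82→2
Rank sum = 4 + 5 + 1 + 6 + 2 = 18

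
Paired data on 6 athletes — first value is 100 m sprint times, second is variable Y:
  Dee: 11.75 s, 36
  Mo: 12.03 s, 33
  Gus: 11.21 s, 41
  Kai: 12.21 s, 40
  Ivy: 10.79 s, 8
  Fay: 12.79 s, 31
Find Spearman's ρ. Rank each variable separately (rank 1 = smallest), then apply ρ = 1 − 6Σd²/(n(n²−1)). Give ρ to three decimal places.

0.029

Ranks of variable 1: 3, 4, 2, 5, 1, 6
Ranks of variable 2: 4, 3, 6, 5, 1, 2
d = r₁ − r₂: -1, 1, -4, 0, 0, 4
d²: 1, 1, 16, 0, 0, 16; Σd² = 34
ρ = 1 − 6·34/(6·35) = 1 − 204/210 = 0.029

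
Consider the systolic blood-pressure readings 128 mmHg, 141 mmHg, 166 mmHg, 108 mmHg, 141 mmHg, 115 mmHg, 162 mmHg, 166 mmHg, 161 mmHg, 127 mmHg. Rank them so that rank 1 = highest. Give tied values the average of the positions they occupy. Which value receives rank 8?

Sorted (descending): 166, 166, 162, 161, 141, 141, 128, 127, 115, 108
The 2 values of 166 occupy positions 1–2 → average rank (1+2)/2 = 1.5.
The 2 values of 141 occupy positions 5–6 → average rank (5+6)/2 = 5.5.
Rank 8 → value 127.

127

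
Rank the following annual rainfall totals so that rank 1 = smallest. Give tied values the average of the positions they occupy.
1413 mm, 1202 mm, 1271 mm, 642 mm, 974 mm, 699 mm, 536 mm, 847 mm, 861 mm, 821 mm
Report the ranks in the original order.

Sorted (ascending): 536, 642, 699, 821, 847, 861, 974, 1202, 1271, 1413
No ties — each value takes its position as its rank.

10, 8, 9, 2, 7, 3, 1, 5, 6, 4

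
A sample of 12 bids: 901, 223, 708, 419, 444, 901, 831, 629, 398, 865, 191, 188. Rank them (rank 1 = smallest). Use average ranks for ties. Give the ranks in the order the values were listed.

11.5, 3, 8, 5, 6, 11.5, 9, 7, 4, 10, 2, 1

Sorted (ascending): 188, 191, 223, 398, 419, 444, 629, 708, 831, 865, 901, 901
The 2 values of 901 occupy positions 11–12 → average rank (11+12)/2 = 11.5.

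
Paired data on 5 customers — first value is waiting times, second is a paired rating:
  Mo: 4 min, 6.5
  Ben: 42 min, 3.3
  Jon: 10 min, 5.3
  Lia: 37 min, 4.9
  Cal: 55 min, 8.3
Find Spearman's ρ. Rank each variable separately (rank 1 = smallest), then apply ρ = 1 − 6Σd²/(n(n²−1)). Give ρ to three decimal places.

0.000

Ranks of variable 1: 1, 4, 2, 3, 5
Ranks of variable 2: 4, 1, 3, 2, 5
d = r₁ − r₂: -3, 3, -1, 1, 0
d²: 9, 9, 1, 1, 0; Σd² = 20
ρ = 1 − 6·20/(5·24) = 1 − 120/120 = 0.000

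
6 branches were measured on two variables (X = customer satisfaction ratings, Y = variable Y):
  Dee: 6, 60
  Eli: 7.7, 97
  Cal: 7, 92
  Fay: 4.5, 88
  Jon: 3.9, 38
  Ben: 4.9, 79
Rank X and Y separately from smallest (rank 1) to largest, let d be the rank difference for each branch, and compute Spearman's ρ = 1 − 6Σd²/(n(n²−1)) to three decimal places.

0.771

Ranks of variable 1: 4, 6, 5, 2, 1, 3
Ranks of variable 2: 2, 6, 5, 4, 1, 3
d = r₁ − r₂: 2, 0, 0, -2, 0, 0
d²: 4, 0, 0, 4, 0, 0; Σd² = 8
ρ = 1 − 6·8/(6·35) = 1 − 48/210 = 0.771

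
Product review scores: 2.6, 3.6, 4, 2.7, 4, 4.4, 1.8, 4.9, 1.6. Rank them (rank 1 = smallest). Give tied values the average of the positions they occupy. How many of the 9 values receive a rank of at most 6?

Sorted (ascending): 1.6, 1.8, 2.6, 2.7, 3.6, 4, 4, 4.4, 4.9
The 2 values of 4 occupy positions 6–7 → average rank (6+7)/2 = 6.5.
Ranks ≤ 6: {1, 2, 3, 4, 5} → 5 values.

5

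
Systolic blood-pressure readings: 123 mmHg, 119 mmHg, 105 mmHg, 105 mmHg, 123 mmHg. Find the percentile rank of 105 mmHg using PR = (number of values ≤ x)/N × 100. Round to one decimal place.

N = 5.
Strictly below 105: 0. Equal to 105: 2.
PR = 2/5 × 100 = 40.0

40.0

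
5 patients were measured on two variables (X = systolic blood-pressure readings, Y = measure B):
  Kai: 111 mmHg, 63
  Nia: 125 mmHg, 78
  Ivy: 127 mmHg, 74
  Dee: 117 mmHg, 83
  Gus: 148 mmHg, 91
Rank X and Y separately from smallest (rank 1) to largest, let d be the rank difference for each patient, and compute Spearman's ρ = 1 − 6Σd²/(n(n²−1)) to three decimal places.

0.600

Ranks of variable 1: 1, 3, 4, 2, 5
Ranks of variable 2: 1, 3, 2, 4, 5
d = r₁ − r₂: 0, 0, 2, -2, 0
d²: 0, 0, 4, 4, 0; Σd² = 8
ρ = 1 − 6·8/(5·24) = 1 − 48/120 = 0.600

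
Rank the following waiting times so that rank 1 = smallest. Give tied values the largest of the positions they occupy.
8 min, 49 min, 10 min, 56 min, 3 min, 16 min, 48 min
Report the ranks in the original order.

2, 6, 3, 7, 1, 4, 5

Sorted (ascending): 3, 8, 10, 16, 48, 49, 56
No ties — each value takes its position as its rank.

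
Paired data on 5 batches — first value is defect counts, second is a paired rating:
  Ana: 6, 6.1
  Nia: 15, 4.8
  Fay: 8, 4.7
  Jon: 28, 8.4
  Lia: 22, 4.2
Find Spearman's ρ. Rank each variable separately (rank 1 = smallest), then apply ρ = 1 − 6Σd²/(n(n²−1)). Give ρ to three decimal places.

0.100

Ranks of variable 1: 1, 3, 2, 5, 4
Ranks of variable 2: 4, 3, 2, 5, 1
d = r₁ − r₂: -3, 0, 0, 0, 3
d²: 9, 0, 0, 0, 9; Σd² = 18
ρ = 1 − 6·18/(5·24) = 1 − 108/120 = 0.100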